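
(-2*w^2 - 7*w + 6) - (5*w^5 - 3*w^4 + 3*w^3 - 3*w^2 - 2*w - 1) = -5*w^5 + 3*w^4 - 3*w^3 + w^2 - 5*w + 7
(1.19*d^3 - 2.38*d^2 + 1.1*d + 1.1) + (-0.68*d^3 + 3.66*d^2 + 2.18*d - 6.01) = 0.51*d^3 + 1.28*d^2 + 3.28*d - 4.91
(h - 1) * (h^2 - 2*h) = h^3 - 3*h^2 + 2*h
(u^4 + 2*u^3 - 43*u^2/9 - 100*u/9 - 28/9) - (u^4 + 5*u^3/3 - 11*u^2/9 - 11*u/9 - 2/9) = u^3/3 - 32*u^2/9 - 89*u/9 - 26/9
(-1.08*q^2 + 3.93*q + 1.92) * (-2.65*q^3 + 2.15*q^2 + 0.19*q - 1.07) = 2.862*q^5 - 12.7365*q^4 + 3.1563*q^3 + 6.0303*q^2 - 3.8403*q - 2.0544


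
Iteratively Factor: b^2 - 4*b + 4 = (b - 2)*(b - 2)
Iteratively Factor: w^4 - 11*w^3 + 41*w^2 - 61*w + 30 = (w - 2)*(w^3 - 9*w^2 + 23*w - 15) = (w - 3)*(w - 2)*(w^2 - 6*w + 5) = (w - 5)*(w - 3)*(w - 2)*(w - 1)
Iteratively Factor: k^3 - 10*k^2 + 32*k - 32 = (k - 2)*(k^2 - 8*k + 16) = (k - 4)*(k - 2)*(k - 4)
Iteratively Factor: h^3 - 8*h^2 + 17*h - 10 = (h - 1)*(h^2 - 7*h + 10) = (h - 2)*(h - 1)*(h - 5)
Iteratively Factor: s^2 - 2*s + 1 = (s - 1)*(s - 1)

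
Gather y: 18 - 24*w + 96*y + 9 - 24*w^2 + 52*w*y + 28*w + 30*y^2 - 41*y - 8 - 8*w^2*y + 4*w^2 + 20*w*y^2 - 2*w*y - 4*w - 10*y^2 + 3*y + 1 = -20*w^2 + y^2*(20*w + 20) + y*(-8*w^2 + 50*w + 58) + 20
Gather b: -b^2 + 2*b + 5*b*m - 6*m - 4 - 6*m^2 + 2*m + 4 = -b^2 + b*(5*m + 2) - 6*m^2 - 4*m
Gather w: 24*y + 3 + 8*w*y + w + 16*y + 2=w*(8*y + 1) + 40*y + 5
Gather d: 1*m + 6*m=7*m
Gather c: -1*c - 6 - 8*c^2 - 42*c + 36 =-8*c^2 - 43*c + 30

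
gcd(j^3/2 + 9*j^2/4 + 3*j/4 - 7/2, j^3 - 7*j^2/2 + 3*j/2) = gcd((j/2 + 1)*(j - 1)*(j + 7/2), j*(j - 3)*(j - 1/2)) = 1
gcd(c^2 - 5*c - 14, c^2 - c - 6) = c + 2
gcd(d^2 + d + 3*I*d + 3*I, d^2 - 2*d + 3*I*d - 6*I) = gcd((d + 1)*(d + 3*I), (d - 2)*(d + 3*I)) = d + 3*I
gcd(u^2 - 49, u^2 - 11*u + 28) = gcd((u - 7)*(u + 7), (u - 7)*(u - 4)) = u - 7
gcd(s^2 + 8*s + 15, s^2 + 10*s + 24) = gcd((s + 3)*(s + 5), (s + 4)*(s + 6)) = 1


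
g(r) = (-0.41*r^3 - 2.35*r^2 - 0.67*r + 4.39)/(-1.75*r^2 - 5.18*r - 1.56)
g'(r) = (3.5*r + 5.18)*(-0.41*r^3 - 2.35*r^2 - 0.67*r + 4.39)/(-1.75*r^2 - 5.18*r - 1.56)^2 + (-1.23*r^2 - 4.7*r - 0.67)/(-1.75*r^2 - 5.18*r - 1.56)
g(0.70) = -0.43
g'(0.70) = 1.30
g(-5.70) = -0.27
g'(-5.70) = 0.34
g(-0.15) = -5.40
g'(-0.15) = 30.54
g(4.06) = 1.25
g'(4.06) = 0.31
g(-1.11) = 1.38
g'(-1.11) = 2.37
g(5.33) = 1.62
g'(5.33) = 0.28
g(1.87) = 0.45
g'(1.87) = 0.49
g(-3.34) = 1.14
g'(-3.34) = 1.62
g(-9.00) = -1.23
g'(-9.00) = 0.26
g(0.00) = -2.81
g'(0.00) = 9.77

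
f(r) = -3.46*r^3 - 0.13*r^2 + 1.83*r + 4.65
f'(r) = -10.38*r^2 - 0.26*r + 1.83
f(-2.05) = 30.16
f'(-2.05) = -41.26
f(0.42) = 5.14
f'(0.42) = -0.11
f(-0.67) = 4.41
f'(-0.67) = -2.66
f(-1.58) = 15.08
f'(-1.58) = -23.67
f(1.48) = -4.14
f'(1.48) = -21.29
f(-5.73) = 640.83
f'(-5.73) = -337.49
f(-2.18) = 35.89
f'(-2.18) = -46.93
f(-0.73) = 4.59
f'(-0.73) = -3.51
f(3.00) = -84.45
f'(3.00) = -92.37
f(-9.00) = 2499.99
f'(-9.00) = -836.61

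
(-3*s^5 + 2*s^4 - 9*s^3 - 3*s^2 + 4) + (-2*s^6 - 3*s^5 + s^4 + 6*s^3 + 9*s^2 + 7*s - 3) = -2*s^6 - 6*s^5 + 3*s^4 - 3*s^3 + 6*s^2 + 7*s + 1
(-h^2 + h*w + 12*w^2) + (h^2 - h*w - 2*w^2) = 10*w^2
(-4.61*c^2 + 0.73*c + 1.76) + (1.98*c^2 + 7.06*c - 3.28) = -2.63*c^2 + 7.79*c - 1.52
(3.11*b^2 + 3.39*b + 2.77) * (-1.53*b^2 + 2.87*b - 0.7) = -4.7583*b^4 + 3.739*b^3 + 3.3142*b^2 + 5.5769*b - 1.939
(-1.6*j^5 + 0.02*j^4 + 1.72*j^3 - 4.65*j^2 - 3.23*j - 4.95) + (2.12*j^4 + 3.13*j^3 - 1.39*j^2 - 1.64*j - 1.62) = -1.6*j^5 + 2.14*j^4 + 4.85*j^3 - 6.04*j^2 - 4.87*j - 6.57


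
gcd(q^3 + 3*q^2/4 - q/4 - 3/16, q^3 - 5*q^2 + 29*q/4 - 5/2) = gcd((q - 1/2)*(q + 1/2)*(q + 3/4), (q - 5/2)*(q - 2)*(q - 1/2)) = q - 1/2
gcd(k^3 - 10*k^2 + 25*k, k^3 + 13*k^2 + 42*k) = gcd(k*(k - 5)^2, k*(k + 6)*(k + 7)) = k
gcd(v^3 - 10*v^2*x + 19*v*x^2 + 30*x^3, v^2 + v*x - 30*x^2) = -v + 5*x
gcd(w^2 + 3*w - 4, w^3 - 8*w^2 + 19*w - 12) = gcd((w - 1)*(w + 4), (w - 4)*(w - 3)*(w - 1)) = w - 1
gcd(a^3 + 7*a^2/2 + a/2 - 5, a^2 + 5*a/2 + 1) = a + 2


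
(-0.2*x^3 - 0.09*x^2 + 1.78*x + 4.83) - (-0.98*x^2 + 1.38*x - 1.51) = -0.2*x^3 + 0.89*x^2 + 0.4*x + 6.34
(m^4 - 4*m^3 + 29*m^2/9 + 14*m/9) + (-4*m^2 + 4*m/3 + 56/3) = m^4 - 4*m^3 - 7*m^2/9 + 26*m/9 + 56/3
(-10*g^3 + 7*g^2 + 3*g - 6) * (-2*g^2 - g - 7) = 20*g^5 - 4*g^4 + 57*g^3 - 40*g^2 - 15*g + 42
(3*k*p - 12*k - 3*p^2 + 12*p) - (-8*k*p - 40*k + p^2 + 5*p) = 11*k*p + 28*k - 4*p^2 + 7*p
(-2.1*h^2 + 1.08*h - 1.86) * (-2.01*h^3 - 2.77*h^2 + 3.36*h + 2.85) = 4.221*h^5 + 3.6462*h^4 - 6.309*h^3 + 2.796*h^2 - 3.1716*h - 5.301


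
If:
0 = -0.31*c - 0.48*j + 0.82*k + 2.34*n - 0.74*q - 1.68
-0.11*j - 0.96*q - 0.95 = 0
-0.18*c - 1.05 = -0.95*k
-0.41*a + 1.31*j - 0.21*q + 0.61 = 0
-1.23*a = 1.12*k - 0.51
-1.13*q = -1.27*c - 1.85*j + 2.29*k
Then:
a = -1.30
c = 4.08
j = -1.01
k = 1.88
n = 0.12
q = -0.87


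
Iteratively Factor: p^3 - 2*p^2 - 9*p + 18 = (p - 3)*(p^2 + p - 6) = (p - 3)*(p + 3)*(p - 2)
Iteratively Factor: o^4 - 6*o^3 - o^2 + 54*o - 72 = (o - 4)*(o^3 - 2*o^2 - 9*o + 18) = (o - 4)*(o - 3)*(o^2 + o - 6) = (o - 4)*(o - 3)*(o + 3)*(o - 2)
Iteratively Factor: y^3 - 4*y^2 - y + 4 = (y + 1)*(y^2 - 5*y + 4) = (y - 4)*(y + 1)*(y - 1)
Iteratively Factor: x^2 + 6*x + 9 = (x + 3)*(x + 3)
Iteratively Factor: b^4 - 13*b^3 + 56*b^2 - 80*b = (b - 5)*(b^3 - 8*b^2 + 16*b) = (b - 5)*(b - 4)*(b^2 - 4*b) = (b - 5)*(b - 4)^2*(b)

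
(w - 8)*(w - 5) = w^2 - 13*w + 40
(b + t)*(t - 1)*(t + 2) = b*t^2 + b*t - 2*b + t^3 + t^2 - 2*t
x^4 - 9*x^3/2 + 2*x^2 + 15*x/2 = x*(x - 3)*(x - 5/2)*(x + 1)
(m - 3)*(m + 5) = m^2 + 2*m - 15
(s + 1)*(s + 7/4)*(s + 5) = s^3 + 31*s^2/4 + 31*s/2 + 35/4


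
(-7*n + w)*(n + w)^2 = -7*n^3 - 13*n^2*w - 5*n*w^2 + w^3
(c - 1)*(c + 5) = c^2 + 4*c - 5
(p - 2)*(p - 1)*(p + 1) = p^3 - 2*p^2 - p + 2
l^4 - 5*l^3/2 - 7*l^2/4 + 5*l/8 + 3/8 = (l - 3)*(l - 1/2)*(l + 1/2)^2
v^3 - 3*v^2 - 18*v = v*(v - 6)*(v + 3)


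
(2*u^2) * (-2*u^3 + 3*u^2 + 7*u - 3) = -4*u^5 + 6*u^4 + 14*u^3 - 6*u^2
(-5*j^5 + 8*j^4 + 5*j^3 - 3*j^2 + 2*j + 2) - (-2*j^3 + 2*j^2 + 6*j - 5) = -5*j^5 + 8*j^4 + 7*j^3 - 5*j^2 - 4*j + 7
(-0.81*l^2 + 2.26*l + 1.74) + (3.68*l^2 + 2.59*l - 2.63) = 2.87*l^2 + 4.85*l - 0.89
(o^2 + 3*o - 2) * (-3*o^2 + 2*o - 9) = -3*o^4 - 7*o^3 + 3*o^2 - 31*o + 18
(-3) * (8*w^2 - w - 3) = -24*w^2 + 3*w + 9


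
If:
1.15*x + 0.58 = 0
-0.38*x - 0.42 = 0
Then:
No Solution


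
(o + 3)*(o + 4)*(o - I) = o^3 + 7*o^2 - I*o^2 + 12*o - 7*I*o - 12*I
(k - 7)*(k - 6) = k^2 - 13*k + 42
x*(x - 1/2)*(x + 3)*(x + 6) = x^4 + 17*x^3/2 + 27*x^2/2 - 9*x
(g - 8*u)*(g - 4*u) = g^2 - 12*g*u + 32*u^2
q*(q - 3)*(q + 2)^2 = q^4 + q^3 - 8*q^2 - 12*q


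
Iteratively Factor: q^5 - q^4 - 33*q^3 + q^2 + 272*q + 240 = (q - 4)*(q^4 + 3*q^3 - 21*q^2 - 83*q - 60) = (q - 4)*(q + 3)*(q^3 - 21*q - 20) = (q - 5)*(q - 4)*(q + 3)*(q^2 + 5*q + 4) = (q - 5)*(q - 4)*(q + 3)*(q + 4)*(q + 1)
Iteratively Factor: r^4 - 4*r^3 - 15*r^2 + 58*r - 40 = (r - 2)*(r^3 - 2*r^2 - 19*r + 20) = (r - 5)*(r - 2)*(r^2 + 3*r - 4) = (r - 5)*(r - 2)*(r - 1)*(r + 4)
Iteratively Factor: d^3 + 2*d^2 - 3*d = (d - 1)*(d^2 + 3*d) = d*(d - 1)*(d + 3)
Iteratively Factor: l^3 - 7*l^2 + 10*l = (l - 5)*(l^2 - 2*l) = (l - 5)*(l - 2)*(l)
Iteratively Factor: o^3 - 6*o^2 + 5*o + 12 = (o + 1)*(o^2 - 7*o + 12) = (o - 3)*(o + 1)*(o - 4)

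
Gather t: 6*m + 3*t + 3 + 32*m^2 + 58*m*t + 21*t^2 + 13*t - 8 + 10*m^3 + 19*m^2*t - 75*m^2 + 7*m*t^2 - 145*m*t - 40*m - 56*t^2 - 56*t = 10*m^3 - 43*m^2 - 34*m + t^2*(7*m - 35) + t*(19*m^2 - 87*m - 40) - 5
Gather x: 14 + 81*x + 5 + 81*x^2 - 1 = 81*x^2 + 81*x + 18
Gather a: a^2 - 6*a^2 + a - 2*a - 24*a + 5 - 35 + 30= -5*a^2 - 25*a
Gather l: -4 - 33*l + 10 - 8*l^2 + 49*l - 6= -8*l^2 + 16*l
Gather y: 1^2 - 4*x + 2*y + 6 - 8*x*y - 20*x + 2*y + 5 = -24*x + y*(4 - 8*x) + 12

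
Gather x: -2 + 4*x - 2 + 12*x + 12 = 16*x + 8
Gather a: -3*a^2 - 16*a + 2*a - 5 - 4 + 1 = -3*a^2 - 14*a - 8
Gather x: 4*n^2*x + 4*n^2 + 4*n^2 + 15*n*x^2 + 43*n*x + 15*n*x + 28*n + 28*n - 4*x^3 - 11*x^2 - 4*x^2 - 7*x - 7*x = 8*n^2 + 56*n - 4*x^3 + x^2*(15*n - 15) + x*(4*n^2 + 58*n - 14)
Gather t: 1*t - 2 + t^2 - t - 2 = t^2 - 4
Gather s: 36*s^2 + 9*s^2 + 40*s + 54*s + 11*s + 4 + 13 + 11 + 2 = 45*s^2 + 105*s + 30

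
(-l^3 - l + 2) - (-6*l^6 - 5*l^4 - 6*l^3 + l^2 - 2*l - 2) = 6*l^6 + 5*l^4 + 5*l^3 - l^2 + l + 4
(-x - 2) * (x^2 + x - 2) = -x^3 - 3*x^2 + 4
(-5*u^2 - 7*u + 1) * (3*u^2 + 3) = -15*u^4 - 21*u^3 - 12*u^2 - 21*u + 3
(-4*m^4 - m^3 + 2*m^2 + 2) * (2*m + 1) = -8*m^5 - 6*m^4 + 3*m^3 + 2*m^2 + 4*m + 2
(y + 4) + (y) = 2*y + 4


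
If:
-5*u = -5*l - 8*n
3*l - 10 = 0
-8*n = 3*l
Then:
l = 10/3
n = -5/4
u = 4/3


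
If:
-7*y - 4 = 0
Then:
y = -4/7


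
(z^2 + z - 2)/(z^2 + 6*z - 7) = (z + 2)/(z + 7)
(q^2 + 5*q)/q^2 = (q + 5)/q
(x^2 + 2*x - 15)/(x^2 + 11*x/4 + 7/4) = 4*(x^2 + 2*x - 15)/(4*x^2 + 11*x + 7)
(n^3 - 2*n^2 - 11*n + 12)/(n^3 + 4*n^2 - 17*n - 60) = (n - 1)/(n + 5)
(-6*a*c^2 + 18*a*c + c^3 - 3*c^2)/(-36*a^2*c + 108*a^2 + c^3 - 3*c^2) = c/(6*a + c)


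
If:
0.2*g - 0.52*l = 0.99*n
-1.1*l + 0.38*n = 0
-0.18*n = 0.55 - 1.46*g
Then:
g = 0.38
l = 0.02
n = 0.07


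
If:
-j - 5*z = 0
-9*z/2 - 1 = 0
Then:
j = 10/9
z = -2/9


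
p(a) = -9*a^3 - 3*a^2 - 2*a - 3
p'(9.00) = -2243.00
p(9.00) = -6825.00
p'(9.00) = -2243.00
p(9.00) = -6825.00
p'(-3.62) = -334.10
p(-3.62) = 391.87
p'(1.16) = -45.29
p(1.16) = -23.40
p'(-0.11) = -1.67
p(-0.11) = -2.80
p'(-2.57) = -164.91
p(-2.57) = 135.10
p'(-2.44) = -148.11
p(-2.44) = 114.76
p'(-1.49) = -53.00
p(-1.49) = 23.09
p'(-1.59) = -60.72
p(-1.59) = 28.77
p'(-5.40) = -756.92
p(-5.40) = 1337.50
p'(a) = -27*a^2 - 6*a - 2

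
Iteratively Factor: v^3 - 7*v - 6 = (v + 2)*(v^2 - 2*v - 3) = (v - 3)*(v + 2)*(v + 1)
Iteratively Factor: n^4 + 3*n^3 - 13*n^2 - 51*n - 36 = (n + 3)*(n^3 - 13*n - 12) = (n - 4)*(n + 3)*(n^2 + 4*n + 3) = (n - 4)*(n + 1)*(n + 3)*(n + 3)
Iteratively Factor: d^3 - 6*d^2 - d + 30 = (d - 5)*(d^2 - d - 6) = (d - 5)*(d - 3)*(d + 2)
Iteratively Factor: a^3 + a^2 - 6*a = (a - 2)*(a^2 + 3*a) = a*(a - 2)*(a + 3)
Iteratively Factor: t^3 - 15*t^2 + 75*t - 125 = (t - 5)*(t^2 - 10*t + 25) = (t - 5)^2*(t - 5)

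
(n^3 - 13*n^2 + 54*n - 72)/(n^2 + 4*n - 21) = (n^2 - 10*n + 24)/(n + 7)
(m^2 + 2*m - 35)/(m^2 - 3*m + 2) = (m^2 + 2*m - 35)/(m^2 - 3*m + 2)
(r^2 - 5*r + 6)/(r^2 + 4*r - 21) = (r - 2)/(r + 7)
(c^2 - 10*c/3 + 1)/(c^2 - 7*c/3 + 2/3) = (c - 3)/(c - 2)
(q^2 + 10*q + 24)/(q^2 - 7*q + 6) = (q^2 + 10*q + 24)/(q^2 - 7*q + 6)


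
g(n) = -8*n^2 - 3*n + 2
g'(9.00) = -147.00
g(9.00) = -673.00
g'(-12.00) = 189.00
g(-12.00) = -1114.00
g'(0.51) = -11.16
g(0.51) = -1.61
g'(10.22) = -166.52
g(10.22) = -864.25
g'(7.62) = -124.92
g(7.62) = -485.38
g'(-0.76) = 9.16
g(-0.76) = -0.34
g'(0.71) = -14.36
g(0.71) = -4.16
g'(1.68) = -29.88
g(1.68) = -25.62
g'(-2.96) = 44.36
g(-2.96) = -59.21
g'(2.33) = -40.28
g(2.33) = -48.42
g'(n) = -16*n - 3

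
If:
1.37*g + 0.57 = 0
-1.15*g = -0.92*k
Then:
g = -0.42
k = -0.52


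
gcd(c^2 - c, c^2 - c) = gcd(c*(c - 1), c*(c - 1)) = c^2 - c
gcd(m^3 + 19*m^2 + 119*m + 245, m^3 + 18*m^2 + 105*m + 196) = m^2 + 14*m + 49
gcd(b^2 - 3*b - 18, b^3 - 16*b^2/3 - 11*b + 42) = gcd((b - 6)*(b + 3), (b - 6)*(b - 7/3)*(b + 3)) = b^2 - 3*b - 18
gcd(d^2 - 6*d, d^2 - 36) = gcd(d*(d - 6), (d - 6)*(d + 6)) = d - 6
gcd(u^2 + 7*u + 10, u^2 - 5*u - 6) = 1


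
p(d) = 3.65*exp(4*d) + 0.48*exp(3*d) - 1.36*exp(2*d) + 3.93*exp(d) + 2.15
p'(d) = 14.6*exp(4*d) + 1.44*exp(3*d) - 2.72*exp(2*d) + 3.93*exp(d)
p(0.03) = 9.40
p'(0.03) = 19.20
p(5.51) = 13626102500.77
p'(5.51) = 54497326716.07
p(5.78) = 40119556709.69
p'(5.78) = 160462218631.00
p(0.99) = 203.70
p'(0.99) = 784.82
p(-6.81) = 2.15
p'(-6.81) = 0.00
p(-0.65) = 4.17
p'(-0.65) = 2.60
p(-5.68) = 2.16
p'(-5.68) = 0.01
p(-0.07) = 7.78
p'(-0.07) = 13.50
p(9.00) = 15736250440860200.00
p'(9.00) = 62944746558785000.00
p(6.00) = 96716592800.22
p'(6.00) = 386835292343.72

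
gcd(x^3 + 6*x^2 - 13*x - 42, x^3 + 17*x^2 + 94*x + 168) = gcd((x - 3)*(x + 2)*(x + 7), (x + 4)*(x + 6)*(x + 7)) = x + 7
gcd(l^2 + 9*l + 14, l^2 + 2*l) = l + 2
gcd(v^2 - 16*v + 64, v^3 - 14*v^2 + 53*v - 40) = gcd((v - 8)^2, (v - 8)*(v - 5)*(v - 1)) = v - 8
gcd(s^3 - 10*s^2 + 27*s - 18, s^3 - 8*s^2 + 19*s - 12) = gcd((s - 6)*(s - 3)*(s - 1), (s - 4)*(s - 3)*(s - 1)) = s^2 - 4*s + 3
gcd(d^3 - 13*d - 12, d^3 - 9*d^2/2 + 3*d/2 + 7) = d + 1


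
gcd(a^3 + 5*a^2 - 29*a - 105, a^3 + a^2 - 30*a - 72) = a + 3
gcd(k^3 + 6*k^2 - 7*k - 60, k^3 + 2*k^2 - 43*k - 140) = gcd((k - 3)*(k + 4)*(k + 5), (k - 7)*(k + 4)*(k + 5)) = k^2 + 9*k + 20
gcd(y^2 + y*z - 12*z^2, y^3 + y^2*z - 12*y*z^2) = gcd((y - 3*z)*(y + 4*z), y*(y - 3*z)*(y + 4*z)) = y^2 + y*z - 12*z^2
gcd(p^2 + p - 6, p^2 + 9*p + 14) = 1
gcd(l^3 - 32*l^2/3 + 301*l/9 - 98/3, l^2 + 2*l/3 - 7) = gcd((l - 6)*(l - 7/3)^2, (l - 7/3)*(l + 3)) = l - 7/3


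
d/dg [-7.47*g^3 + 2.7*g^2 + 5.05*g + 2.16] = -22.41*g^2 + 5.4*g + 5.05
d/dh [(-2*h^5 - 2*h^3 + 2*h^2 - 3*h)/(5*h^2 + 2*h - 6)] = (-30*h^6 - 16*h^5 + 50*h^4 - 8*h^3 + 55*h^2 - 24*h + 18)/(25*h^4 + 20*h^3 - 56*h^2 - 24*h + 36)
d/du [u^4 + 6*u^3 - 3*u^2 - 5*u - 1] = 4*u^3 + 18*u^2 - 6*u - 5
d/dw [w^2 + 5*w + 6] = 2*w + 5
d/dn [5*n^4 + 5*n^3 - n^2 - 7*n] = 20*n^3 + 15*n^2 - 2*n - 7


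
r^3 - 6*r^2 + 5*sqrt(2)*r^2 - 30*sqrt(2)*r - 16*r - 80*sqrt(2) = (r - 8)*(r + 2)*(r + 5*sqrt(2))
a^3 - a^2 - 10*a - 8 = (a - 4)*(a + 1)*(a + 2)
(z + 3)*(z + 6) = z^2 + 9*z + 18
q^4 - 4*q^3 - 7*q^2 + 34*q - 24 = (q - 4)*(q - 2)*(q - 1)*(q + 3)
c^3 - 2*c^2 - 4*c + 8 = (c - 2)^2*(c + 2)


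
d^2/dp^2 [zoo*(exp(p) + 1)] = zoo*exp(p)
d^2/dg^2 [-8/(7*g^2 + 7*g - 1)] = 112*(7*g^2 + 7*g - 7*(2*g + 1)^2 - 1)/(7*g^2 + 7*g - 1)^3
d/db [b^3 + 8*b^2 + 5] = b*(3*b + 16)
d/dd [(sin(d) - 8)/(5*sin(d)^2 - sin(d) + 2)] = (-5*sin(d)^2 + 80*sin(d) - 6)*cos(d)/(5*sin(d)^2 - sin(d) + 2)^2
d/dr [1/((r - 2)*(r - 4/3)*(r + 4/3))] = 9*(-27*r^2 + 36*r + 16)/(81*r^6 - 324*r^5 + 36*r^4 + 1152*r^3 - 896*r^2 - 1024*r + 1024)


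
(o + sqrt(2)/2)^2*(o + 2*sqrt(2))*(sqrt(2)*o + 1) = sqrt(2)*o^4 + 7*o^3 + 15*sqrt(2)*o^2/2 + 13*o/2 + sqrt(2)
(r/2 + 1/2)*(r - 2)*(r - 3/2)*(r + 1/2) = r^4/2 - r^3 - 7*r^2/8 + 11*r/8 + 3/4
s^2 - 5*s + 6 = (s - 3)*(s - 2)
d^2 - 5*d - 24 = (d - 8)*(d + 3)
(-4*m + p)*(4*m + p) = -16*m^2 + p^2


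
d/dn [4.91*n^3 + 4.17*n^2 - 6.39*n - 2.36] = 14.73*n^2 + 8.34*n - 6.39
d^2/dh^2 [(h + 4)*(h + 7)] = 2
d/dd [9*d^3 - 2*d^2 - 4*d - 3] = 27*d^2 - 4*d - 4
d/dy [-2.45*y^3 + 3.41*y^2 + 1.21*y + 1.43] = -7.35*y^2 + 6.82*y + 1.21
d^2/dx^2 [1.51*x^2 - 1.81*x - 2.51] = 3.02000000000000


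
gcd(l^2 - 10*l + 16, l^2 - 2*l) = l - 2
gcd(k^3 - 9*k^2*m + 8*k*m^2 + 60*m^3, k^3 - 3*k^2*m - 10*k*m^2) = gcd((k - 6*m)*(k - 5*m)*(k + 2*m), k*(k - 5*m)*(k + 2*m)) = k^2 - 3*k*m - 10*m^2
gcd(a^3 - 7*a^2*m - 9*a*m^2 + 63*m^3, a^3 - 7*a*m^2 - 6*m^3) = a - 3*m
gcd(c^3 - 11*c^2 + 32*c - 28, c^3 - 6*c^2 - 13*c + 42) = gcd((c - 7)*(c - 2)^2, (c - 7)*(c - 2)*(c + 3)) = c^2 - 9*c + 14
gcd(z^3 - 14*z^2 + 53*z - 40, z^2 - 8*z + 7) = z - 1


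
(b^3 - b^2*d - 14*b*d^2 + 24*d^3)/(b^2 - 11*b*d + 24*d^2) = (b^2 + 2*b*d - 8*d^2)/(b - 8*d)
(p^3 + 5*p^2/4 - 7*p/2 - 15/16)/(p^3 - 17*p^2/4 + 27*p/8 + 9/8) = (p + 5/2)/(p - 3)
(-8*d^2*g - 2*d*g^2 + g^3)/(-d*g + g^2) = (8*d^2 + 2*d*g - g^2)/(d - g)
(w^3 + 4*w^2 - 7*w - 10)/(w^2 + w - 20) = (w^2 - w - 2)/(w - 4)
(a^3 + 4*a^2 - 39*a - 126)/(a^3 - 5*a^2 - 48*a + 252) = (a + 3)/(a - 6)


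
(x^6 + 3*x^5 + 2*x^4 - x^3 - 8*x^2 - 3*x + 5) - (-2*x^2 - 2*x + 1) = x^6 + 3*x^5 + 2*x^4 - x^3 - 6*x^2 - x + 4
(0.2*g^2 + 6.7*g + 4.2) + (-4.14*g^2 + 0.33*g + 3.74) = -3.94*g^2 + 7.03*g + 7.94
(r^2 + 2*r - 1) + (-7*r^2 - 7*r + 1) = -6*r^2 - 5*r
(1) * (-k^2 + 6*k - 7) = -k^2 + 6*k - 7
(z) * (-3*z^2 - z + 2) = -3*z^3 - z^2 + 2*z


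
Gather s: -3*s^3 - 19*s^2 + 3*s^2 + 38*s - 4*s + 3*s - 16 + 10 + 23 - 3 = -3*s^3 - 16*s^2 + 37*s + 14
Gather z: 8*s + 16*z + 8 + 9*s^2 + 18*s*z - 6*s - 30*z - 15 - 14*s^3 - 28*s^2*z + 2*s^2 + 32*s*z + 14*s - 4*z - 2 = -14*s^3 + 11*s^2 + 16*s + z*(-28*s^2 + 50*s - 18) - 9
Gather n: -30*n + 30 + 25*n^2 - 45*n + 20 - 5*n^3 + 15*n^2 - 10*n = -5*n^3 + 40*n^2 - 85*n + 50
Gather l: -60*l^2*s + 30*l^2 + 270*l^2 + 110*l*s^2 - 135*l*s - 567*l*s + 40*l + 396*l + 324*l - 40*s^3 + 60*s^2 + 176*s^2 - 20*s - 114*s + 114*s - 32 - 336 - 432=l^2*(300 - 60*s) + l*(110*s^2 - 702*s + 760) - 40*s^3 + 236*s^2 - 20*s - 800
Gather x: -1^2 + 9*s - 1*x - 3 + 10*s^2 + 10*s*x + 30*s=10*s^2 + 39*s + x*(10*s - 1) - 4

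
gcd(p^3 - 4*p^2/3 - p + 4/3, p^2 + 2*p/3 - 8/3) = p - 4/3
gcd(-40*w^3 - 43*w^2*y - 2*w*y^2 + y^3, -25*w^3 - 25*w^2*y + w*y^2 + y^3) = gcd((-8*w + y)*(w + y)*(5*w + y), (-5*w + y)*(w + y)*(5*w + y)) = 5*w^2 + 6*w*y + y^2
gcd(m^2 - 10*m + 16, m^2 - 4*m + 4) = m - 2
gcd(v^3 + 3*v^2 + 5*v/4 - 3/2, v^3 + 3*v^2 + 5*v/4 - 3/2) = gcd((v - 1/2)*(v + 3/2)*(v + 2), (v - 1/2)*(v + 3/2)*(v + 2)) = v^3 + 3*v^2 + 5*v/4 - 3/2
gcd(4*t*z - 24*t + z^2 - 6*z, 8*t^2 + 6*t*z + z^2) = 4*t + z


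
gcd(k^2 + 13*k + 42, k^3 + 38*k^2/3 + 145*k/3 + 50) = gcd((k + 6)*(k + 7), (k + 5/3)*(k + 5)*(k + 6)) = k + 6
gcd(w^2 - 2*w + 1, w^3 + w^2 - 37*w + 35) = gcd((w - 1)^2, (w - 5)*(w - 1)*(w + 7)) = w - 1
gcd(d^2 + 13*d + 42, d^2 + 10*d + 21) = d + 7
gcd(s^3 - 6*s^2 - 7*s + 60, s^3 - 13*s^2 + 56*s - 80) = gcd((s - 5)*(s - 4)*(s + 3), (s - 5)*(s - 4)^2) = s^2 - 9*s + 20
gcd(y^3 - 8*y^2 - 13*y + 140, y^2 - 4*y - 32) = y + 4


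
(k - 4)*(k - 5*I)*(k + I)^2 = k^4 - 4*k^3 - 3*I*k^3 + 9*k^2 + 12*I*k^2 - 36*k + 5*I*k - 20*I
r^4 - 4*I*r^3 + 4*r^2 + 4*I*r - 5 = (r - 1)*(r + 1)*(r - 5*I)*(r + I)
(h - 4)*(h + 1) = h^2 - 3*h - 4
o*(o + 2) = o^2 + 2*o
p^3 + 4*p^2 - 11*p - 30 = (p - 3)*(p + 2)*(p + 5)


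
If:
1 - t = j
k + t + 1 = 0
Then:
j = 1 - t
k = -t - 1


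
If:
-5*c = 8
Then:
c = -8/5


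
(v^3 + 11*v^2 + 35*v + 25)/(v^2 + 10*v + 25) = v + 1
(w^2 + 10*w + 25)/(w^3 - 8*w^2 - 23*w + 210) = (w + 5)/(w^2 - 13*w + 42)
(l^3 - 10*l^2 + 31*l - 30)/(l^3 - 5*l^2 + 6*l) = (l - 5)/l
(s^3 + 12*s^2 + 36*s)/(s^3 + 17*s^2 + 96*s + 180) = s/(s + 5)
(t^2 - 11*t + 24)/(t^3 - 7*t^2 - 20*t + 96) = 1/(t + 4)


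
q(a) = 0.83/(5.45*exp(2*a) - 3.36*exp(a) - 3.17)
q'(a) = 0.83*(-10.9*exp(2*a) + 3.36*exp(a))/(5.45*exp(2*a) - 3.36*exp(a) - 3.17)^2 = (2.7888 - 9.047*exp(a))*exp(a)/(-5.45*exp(2*a) + 3.36*exp(a) + 3.17)^2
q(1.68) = 0.01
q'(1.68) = -0.01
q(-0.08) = -0.51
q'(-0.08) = -1.94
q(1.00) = 0.03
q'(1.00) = -0.08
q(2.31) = 0.00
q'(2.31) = -0.00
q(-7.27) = -0.26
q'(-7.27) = 0.00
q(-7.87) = -0.26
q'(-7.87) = 0.00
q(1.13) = 0.02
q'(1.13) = -0.05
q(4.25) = 0.00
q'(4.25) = -0.00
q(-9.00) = -0.26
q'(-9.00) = 0.00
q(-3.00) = -0.25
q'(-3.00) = 0.01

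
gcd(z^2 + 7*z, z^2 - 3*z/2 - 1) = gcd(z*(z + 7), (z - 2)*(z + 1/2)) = 1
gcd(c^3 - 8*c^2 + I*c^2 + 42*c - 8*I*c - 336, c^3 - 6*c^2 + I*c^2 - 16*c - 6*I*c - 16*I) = c - 8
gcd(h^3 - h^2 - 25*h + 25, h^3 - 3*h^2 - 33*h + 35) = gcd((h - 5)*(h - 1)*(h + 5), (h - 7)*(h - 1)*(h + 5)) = h^2 + 4*h - 5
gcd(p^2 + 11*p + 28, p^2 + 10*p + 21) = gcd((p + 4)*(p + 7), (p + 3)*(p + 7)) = p + 7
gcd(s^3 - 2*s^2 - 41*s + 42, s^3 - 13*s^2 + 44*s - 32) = s - 1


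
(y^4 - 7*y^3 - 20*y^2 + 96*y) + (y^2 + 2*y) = y^4 - 7*y^3 - 19*y^2 + 98*y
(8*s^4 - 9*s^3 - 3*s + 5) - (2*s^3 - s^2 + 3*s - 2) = 8*s^4 - 11*s^3 + s^2 - 6*s + 7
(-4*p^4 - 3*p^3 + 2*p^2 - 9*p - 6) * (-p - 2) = 4*p^5 + 11*p^4 + 4*p^3 + 5*p^2 + 24*p + 12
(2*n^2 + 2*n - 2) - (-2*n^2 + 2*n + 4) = 4*n^2 - 6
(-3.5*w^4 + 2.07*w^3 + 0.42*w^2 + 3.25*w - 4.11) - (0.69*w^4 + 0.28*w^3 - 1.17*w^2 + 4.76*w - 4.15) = -4.19*w^4 + 1.79*w^3 + 1.59*w^2 - 1.51*w + 0.04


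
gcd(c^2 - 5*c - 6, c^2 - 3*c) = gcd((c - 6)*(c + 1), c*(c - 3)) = 1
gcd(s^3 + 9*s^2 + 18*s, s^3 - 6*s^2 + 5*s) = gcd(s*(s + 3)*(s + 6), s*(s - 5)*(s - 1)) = s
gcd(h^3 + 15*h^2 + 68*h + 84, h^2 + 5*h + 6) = h + 2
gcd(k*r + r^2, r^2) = r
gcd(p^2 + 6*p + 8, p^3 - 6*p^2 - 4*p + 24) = p + 2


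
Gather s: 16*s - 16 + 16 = 16*s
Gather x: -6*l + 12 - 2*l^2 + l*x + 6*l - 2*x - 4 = -2*l^2 + x*(l - 2) + 8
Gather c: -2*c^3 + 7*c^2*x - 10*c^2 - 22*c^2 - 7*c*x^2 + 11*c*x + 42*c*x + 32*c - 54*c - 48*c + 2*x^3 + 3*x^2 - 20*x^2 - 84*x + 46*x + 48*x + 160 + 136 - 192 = -2*c^3 + c^2*(7*x - 32) + c*(-7*x^2 + 53*x - 70) + 2*x^3 - 17*x^2 + 10*x + 104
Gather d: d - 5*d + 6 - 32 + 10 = -4*d - 16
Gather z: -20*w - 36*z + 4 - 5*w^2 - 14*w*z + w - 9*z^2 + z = -5*w^2 - 19*w - 9*z^2 + z*(-14*w - 35) + 4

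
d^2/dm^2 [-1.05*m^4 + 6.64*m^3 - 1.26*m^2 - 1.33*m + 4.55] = -12.6*m^2 + 39.84*m - 2.52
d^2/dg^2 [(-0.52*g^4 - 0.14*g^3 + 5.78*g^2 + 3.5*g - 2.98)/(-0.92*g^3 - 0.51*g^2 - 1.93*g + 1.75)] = (-8.88178419700125e-16*g^8 - 1.77635683940025e-15*g^7 - 11.49188*g^6 - 11.171688*g^5 + 93.53376*g^4 - 112.730664*g^3 - 45.900684*g^2 + 30.216084*g - 31.525296)/(0.778688*g^9 + 1.294992*g^8 + 5.618532*g^7 + 1.122387*g^6 + 6.860103*g^5 - 14.310228*g^4 + 5.306407*g^3 - 14.8701*g^2 + 17.731875*g - 5.359375)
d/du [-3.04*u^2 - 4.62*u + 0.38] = -6.08*u - 4.62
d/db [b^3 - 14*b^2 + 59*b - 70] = 3*b^2 - 28*b + 59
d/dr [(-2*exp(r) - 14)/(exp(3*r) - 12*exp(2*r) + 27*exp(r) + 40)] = 2*(3*(exp(r) + 7)*(exp(2*r) - 8*exp(r) + 9) - exp(3*r) + 12*exp(2*r) - 27*exp(r) - 40)*exp(r)/(exp(3*r) - 12*exp(2*r) + 27*exp(r) + 40)^2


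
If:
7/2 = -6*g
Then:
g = -7/12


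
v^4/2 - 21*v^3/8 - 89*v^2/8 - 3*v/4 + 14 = (v/2 + 1)*(v - 8)*(v - 1)*(v + 7/4)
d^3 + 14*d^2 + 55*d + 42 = (d + 1)*(d + 6)*(d + 7)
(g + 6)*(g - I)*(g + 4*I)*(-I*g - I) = -I*g^4 + 3*g^3 - 7*I*g^3 + 21*g^2 - 10*I*g^2 + 18*g - 28*I*g - 24*I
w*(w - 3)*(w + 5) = w^3 + 2*w^2 - 15*w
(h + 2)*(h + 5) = h^2 + 7*h + 10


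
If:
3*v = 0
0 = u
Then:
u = 0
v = 0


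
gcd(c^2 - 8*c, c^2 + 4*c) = c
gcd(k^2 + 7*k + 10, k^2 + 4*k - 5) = k + 5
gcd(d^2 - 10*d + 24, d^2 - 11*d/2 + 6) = d - 4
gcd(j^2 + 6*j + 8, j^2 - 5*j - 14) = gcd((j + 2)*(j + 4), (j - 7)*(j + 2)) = j + 2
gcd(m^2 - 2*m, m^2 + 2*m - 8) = m - 2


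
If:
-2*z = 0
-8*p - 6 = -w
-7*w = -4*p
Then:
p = -21/26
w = -6/13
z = 0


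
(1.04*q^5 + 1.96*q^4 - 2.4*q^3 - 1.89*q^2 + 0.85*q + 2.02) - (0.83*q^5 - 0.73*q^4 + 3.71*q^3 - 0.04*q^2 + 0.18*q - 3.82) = 0.21*q^5 + 2.69*q^4 - 6.11*q^3 - 1.85*q^2 + 0.67*q + 5.84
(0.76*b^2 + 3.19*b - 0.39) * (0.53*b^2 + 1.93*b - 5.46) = 0.4028*b^4 + 3.1575*b^3 + 1.8004*b^2 - 18.1701*b + 2.1294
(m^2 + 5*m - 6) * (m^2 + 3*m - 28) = m^4 + 8*m^3 - 19*m^2 - 158*m + 168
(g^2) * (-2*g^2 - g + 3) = -2*g^4 - g^3 + 3*g^2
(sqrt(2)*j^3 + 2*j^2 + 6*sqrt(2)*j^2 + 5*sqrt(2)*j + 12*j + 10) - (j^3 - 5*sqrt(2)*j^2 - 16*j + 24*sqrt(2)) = -j^3 + sqrt(2)*j^3 + 2*j^2 + 11*sqrt(2)*j^2 + 5*sqrt(2)*j + 28*j - 24*sqrt(2) + 10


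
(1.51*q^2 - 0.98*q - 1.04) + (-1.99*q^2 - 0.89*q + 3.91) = -0.48*q^2 - 1.87*q + 2.87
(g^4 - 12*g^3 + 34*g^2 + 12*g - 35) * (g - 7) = g^5 - 19*g^4 + 118*g^3 - 226*g^2 - 119*g + 245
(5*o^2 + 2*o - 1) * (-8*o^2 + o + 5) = -40*o^4 - 11*o^3 + 35*o^2 + 9*o - 5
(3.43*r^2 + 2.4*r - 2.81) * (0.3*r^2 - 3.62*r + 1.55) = 1.029*r^4 - 11.6966*r^3 - 4.2145*r^2 + 13.8922*r - 4.3555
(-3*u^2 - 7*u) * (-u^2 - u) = 3*u^4 + 10*u^3 + 7*u^2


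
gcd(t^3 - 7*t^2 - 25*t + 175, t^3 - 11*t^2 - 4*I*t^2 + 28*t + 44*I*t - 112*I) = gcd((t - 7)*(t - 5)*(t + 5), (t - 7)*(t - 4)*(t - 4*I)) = t - 7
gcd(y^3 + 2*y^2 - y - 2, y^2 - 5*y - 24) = 1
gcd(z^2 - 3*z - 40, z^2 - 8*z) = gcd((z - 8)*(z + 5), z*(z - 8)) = z - 8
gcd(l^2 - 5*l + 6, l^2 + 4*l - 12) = l - 2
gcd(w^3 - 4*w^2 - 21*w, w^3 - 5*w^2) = w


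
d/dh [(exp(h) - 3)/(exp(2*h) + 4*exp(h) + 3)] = (-2*(exp(h) - 3)*(exp(h) + 2) + exp(2*h) + 4*exp(h) + 3)*exp(h)/(exp(2*h) + 4*exp(h) + 3)^2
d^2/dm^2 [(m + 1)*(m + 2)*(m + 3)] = 6*m + 12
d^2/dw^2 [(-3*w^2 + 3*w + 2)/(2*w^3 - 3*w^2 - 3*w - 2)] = 24*(-w^6 + 3*w^5 - 5*w^4 - 9*w^3 + 12*w^2 + 2*w - 2)/(8*w^9 - 36*w^8 + 18*w^7 + 57*w^6 + 45*w^5 - 63*w^4 - 111*w^3 - 90*w^2 - 36*w - 8)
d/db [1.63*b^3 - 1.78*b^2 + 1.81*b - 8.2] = 4.89*b^2 - 3.56*b + 1.81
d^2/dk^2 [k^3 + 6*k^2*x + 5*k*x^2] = 6*k + 12*x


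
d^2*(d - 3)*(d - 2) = d^4 - 5*d^3 + 6*d^2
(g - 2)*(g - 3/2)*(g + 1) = g^3 - 5*g^2/2 - g/2 + 3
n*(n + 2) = n^2 + 2*n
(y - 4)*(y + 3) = y^2 - y - 12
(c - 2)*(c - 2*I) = c^2 - 2*c - 2*I*c + 4*I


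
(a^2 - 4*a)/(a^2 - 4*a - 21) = a*(4 - a)/(-a^2 + 4*a + 21)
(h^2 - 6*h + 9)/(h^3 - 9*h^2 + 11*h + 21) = (h - 3)/(h^2 - 6*h - 7)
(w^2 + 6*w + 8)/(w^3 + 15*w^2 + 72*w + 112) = (w + 2)/(w^2 + 11*w + 28)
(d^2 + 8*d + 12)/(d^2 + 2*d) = (d + 6)/d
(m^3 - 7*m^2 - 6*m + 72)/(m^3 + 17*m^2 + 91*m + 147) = (m^2 - 10*m + 24)/(m^2 + 14*m + 49)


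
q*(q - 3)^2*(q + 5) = q^4 - q^3 - 21*q^2 + 45*q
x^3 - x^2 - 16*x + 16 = (x - 4)*(x - 1)*(x + 4)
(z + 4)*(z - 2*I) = z^2 + 4*z - 2*I*z - 8*I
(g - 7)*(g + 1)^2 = g^3 - 5*g^2 - 13*g - 7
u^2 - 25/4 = (u - 5/2)*(u + 5/2)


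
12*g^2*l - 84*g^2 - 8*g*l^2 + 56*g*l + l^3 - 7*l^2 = (-6*g + l)*(-2*g + l)*(l - 7)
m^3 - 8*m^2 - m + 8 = (m - 8)*(m - 1)*(m + 1)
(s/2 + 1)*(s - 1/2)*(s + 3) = s^3/2 + 9*s^2/4 + 7*s/4 - 3/2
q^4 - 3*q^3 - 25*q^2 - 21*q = q*(q - 7)*(q + 1)*(q + 3)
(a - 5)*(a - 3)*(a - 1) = a^3 - 9*a^2 + 23*a - 15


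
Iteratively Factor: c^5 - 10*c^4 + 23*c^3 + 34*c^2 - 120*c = (c - 3)*(c^4 - 7*c^3 + 2*c^2 + 40*c) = c*(c - 3)*(c^3 - 7*c^2 + 2*c + 40) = c*(c - 4)*(c - 3)*(c^2 - 3*c - 10) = c*(c - 4)*(c - 3)*(c + 2)*(c - 5)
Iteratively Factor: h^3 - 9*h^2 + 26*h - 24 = (h - 3)*(h^2 - 6*h + 8) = (h - 3)*(h - 2)*(h - 4)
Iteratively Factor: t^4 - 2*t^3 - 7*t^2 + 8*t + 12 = (t + 1)*(t^3 - 3*t^2 - 4*t + 12) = (t - 3)*(t + 1)*(t^2 - 4) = (t - 3)*(t - 2)*(t + 1)*(t + 2)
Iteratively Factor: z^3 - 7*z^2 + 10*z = (z - 2)*(z^2 - 5*z) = (z - 5)*(z - 2)*(z)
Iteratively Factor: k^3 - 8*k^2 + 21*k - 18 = (k - 3)*(k^2 - 5*k + 6) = (k - 3)*(k - 2)*(k - 3)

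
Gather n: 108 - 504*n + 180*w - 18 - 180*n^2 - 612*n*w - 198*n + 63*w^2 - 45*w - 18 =-180*n^2 + n*(-612*w - 702) + 63*w^2 + 135*w + 72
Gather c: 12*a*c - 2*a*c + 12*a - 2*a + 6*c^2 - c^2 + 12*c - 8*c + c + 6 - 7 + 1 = 10*a + 5*c^2 + c*(10*a + 5)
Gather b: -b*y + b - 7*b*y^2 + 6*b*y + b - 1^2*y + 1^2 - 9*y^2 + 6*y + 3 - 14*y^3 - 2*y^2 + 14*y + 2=b*(-7*y^2 + 5*y + 2) - 14*y^3 - 11*y^2 + 19*y + 6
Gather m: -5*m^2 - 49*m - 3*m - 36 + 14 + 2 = -5*m^2 - 52*m - 20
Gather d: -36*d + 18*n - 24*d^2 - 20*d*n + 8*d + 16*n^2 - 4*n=-24*d^2 + d*(-20*n - 28) + 16*n^2 + 14*n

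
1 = 1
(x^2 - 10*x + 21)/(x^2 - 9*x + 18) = (x - 7)/(x - 6)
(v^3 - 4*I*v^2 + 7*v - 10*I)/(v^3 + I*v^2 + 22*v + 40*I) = (v - I)/(v + 4*I)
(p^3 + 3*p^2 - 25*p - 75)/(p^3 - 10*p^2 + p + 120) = (p + 5)/(p - 8)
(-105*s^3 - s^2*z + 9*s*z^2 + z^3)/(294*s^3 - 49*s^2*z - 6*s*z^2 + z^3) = (-15*s^2 + 2*s*z + z^2)/(42*s^2 - 13*s*z + z^2)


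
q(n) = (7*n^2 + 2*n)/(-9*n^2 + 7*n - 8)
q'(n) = (14*n + 2)/(-9*n^2 + 7*n - 8) + (18*n - 7)*(7*n^2 + 2*n)/(-9*n^2 + 7*n - 8)^2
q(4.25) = -0.96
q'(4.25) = 0.04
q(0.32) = -0.20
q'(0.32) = -1.01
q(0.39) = -0.28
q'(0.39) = -1.12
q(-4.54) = -0.60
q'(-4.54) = 0.04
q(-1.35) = -0.30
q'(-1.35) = 0.22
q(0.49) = -0.40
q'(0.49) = -1.21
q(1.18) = -0.99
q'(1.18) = -0.36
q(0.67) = -0.61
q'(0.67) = -1.13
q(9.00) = -0.87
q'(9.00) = 0.01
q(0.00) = 0.00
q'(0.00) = -0.25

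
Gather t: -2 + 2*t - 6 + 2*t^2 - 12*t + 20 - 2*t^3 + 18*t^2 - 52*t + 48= -2*t^3 + 20*t^2 - 62*t + 60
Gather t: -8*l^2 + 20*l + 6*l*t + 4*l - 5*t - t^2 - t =-8*l^2 + 24*l - t^2 + t*(6*l - 6)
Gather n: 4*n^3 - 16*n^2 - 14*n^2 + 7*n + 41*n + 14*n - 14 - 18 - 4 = 4*n^3 - 30*n^2 + 62*n - 36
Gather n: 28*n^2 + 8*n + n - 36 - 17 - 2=28*n^2 + 9*n - 55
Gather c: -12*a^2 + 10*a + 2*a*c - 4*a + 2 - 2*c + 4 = -12*a^2 + 6*a + c*(2*a - 2) + 6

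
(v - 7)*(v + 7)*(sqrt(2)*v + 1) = sqrt(2)*v^3 + v^2 - 49*sqrt(2)*v - 49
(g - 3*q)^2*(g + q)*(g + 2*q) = g^4 - 3*g^3*q - 7*g^2*q^2 + 15*g*q^3 + 18*q^4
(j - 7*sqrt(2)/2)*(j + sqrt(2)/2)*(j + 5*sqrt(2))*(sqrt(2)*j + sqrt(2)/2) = sqrt(2)*j^4 + sqrt(2)*j^3/2 + 4*j^3 - 67*sqrt(2)*j^2/2 + 2*j^2 - 35*j - 67*sqrt(2)*j/4 - 35/2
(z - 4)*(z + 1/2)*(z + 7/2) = z^3 - 57*z/4 - 7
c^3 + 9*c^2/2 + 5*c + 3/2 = (c + 1/2)*(c + 1)*(c + 3)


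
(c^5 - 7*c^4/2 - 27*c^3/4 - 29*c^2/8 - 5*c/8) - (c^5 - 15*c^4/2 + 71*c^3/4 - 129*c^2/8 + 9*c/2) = 4*c^4 - 49*c^3/2 + 25*c^2/2 - 41*c/8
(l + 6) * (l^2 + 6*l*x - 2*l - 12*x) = l^3 + 6*l^2*x + 4*l^2 + 24*l*x - 12*l - 72*x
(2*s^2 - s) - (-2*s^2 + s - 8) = 4*s^2 - 2*s + 8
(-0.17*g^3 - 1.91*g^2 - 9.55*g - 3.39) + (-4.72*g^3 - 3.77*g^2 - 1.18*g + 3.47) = -4.89*g^3 - 5.68*g^2 - 10.73*g + 0.0800000000000001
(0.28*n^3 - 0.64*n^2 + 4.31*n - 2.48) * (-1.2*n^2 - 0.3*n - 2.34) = -0.336*n^5 + 0.684*n^4 - 5.6352*n^3 + 3.1806*n^2 - 9.3414*n + 5.8032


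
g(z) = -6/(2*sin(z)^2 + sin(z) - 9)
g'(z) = -6*(-4*sin(z)*cos(z) - cos(z))/(2*sin(z)^2 + sin(z) - 9)^2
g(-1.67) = 0.75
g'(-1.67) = 0.03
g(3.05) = 0.67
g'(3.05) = -0.10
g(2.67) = 0.74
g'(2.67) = -0.23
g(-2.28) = 0.70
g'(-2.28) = 0.11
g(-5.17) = 0.92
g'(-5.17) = 0.29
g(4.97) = 0.74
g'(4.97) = -0.07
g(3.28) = 0.66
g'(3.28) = -0.03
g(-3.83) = 0.79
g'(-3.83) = -0.29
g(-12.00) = 0.76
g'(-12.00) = 0.26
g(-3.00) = 0.66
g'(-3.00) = -0.03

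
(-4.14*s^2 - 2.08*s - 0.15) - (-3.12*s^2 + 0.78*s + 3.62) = -1.02*s^2 - 2.86*s - 3.77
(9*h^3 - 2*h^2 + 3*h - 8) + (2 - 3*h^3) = 6*h^3 - 2*h^2 + 3*h - 6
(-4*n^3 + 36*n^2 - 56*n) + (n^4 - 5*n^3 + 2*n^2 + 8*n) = n^4 - 9*n^3 + 38*n^2 - 48*n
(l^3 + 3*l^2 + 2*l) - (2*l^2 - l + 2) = l^3 + l^2 + 3*l - 2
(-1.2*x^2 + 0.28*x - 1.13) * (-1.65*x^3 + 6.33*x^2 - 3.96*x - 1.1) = 1.98*x^5 - 8.058*x^4 + 8.3889*x^3 - 6.9417*x^2 + 4.1668*x + 1.243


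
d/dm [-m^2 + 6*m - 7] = 6 - 2*m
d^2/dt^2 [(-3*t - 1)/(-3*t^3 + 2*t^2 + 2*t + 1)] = 2*(81*t^5 - 18*t^3 + 48*t^2 + 3*t - 4)/(27*t^9 - 54*t^8 - 18*t^7 + 37*t^6 + 48*t^5 - 23*t^3 - 18*t^2 - 6*t - 1)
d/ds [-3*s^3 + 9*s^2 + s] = -9*s^2 + 18*s + 1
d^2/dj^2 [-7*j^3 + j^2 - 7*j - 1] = 2 - 42*j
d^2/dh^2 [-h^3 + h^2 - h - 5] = 2 - 6*h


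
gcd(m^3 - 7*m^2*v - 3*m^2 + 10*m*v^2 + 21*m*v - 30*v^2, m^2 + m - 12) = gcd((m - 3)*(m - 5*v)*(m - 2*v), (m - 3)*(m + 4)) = m - 3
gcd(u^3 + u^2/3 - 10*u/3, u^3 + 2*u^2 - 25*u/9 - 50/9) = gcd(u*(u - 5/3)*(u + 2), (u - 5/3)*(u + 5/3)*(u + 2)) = u^2 + u/3 - 10/3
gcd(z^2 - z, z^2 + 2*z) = z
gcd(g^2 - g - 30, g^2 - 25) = g + 5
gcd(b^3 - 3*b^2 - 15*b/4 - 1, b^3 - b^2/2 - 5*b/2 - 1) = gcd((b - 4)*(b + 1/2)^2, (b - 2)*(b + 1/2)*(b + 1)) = b + 1/2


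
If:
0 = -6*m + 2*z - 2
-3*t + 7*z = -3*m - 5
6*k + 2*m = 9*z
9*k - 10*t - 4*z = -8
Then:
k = -24/109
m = -45/109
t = 76/109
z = -26/109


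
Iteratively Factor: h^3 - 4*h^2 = (h)*(h^2 - 4*h) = h*(h - 4)*(h)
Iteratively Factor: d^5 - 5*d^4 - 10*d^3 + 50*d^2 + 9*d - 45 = (d - 1)*(d^4 - 4*d^3 - 14*d^2 + 36*d + 45) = (d - 1)*(d + 3)*(d^3 - 7*d^2 + 7*d + 15) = (d - 3)*(d - 1)*(d + 3)*(d^2 - 4*d - 5) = (d - 3)*(d - 1)*(d + 1)*(d + 3)*(d - 5)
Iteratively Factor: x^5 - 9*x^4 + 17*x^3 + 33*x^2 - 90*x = (x + 2)*(x^4 - 11*x^3 + 39*x^2 - 45*x) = x*(x + 2)*(x^3 - 11*x^2 + 39*x - 45) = x*(x - 3)*(x + 2)*(x^2 - 8*x + 15) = x*(x - 3)^2*(x + 2)*(x - 5)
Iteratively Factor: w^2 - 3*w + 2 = (w - 1)*(w - 2)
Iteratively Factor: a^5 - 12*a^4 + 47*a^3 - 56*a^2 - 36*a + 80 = (a - 2)*(a^4 - 10*a^3 + 27*a^2 - 2*a - 40) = (a - 5)*(a - 2)*(a^3 - 5*a^2 + 2*a + 8) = (a - 5)*(a - 4)*(a - 2)*(a^2 - a - 2) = (a - 5)*(a - 4)*(a - 2)^2*(a + 1)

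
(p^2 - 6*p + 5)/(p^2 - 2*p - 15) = (p - 1)/(p + 3)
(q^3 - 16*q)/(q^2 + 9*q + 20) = q*(q - 4)/(q + 5)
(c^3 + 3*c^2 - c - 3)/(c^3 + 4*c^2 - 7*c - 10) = (c^2 + 2*c - 3)/(c^2 + 3*c - 10)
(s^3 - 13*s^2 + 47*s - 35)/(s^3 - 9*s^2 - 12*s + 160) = (s^2 - 8*s + 7)/(s^2 - 4*s - 32)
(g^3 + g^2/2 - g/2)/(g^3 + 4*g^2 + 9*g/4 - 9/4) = 2*g*(g + 1)/(2*g^2 + 9*g + 9)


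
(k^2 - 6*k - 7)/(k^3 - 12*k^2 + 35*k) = (k + 1)/(k*(k - 5))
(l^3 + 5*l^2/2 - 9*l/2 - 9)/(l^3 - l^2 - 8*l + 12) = (l + 3/2)/(l - 2)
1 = 1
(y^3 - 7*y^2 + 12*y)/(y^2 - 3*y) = y - 4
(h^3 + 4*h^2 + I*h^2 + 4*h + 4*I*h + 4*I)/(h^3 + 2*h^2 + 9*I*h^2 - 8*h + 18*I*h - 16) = (h + 2)/(h + 8*I)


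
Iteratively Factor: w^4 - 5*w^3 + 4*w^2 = (w - 4)*(w^3 - w^2) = (w - 4)*(w - 1)*(w^2) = w*(w - 4)*(w - 1)*(w)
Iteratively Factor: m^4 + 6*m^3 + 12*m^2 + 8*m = (m + 2)*(m^3 + 4*m^2 + 4*m) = m*(m + 2)*(m^2 + 4*m + 4) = m*(m + 2)^2*(m + 2)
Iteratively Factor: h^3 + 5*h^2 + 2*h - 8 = (h - 1)*(h^2 + 6*h + 8) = (h - 1)*(h + 4)*(h + 2)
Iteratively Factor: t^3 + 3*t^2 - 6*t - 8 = (t + 4)*(t^2 - t - 2) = (t - 2)*(t + 4)*(t + 1)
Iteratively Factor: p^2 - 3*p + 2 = (p - 1)*(p - 2)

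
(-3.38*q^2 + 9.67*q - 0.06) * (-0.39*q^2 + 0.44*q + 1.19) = 1.3182*q^4 - 5.2585*q^3 + 0.256000000000001*q^2 + 11.4809*q - 0.0714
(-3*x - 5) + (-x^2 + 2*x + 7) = -x^2 - x + 2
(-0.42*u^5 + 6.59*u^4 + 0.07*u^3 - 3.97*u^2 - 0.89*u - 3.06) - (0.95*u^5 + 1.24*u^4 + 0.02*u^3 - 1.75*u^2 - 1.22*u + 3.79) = -1.37*u^5 + 5.35*u^4 + 0.05*u^3 - 2.22*u^2 + 0.33*u - 6.85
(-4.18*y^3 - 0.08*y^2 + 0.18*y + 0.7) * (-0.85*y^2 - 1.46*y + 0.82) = 3.553*y^5 + 6.1708*y^4 - 3.4638*y^3 - 0.9234*y^2 - 0.8744*y + 0.574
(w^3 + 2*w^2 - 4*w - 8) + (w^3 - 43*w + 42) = 2*w^3 + 2*w^2 - 47*w + 34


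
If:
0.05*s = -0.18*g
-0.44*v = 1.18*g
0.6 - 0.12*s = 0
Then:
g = -1.39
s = 5.00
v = 3.72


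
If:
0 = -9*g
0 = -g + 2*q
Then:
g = 0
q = 0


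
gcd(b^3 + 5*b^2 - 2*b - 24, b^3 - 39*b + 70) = b - 2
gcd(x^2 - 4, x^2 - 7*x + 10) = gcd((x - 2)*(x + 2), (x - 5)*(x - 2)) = x - 2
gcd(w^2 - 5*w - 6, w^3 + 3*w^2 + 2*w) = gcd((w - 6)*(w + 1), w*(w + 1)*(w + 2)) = w + 1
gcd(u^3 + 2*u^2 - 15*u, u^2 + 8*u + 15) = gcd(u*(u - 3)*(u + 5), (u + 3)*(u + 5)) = u + 5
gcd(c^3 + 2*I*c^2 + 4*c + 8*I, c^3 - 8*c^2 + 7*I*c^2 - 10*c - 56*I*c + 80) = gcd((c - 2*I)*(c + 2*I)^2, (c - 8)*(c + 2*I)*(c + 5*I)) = c + 2*I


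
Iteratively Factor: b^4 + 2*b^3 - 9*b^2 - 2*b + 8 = (b - 2)*(b^3 + 4*b^2 - b - 4) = (b - 2)*(b - 1)*(b^2 + 5*b + 4) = (b - 2)*(b - 1)*(b + 4)*(b + 1)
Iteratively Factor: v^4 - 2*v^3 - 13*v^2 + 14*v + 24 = (v + 1)*(v^3 - 3*v^2 - 10*v + 24) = (v - 2)*(v + 1)*(v^2 - v - 12) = (v - 4)*(v - 2)*(v + 1)*(v + 3)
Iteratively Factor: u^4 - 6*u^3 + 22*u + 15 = (u - 5)*(u^3 - u^2 - 5*u - 3) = (u - 5)*(u + 1)*(u^2 - 2*u - 3) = (u - 5)*(u - 3)*(u + 1)*(u + 1)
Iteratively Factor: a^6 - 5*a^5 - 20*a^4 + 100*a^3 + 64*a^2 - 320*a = (a + 4)*(a^5 - 9*a^4 + 16*a^3 + 36*a^2 - 80*a) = (a + 2)*(a + 4)*(a^4 - 11*a^3 + 38*a^2 - 40*a) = (a - 5)*(a + 2)*(a + 4)*(a^3 - 6*a^2 + 8*a) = a*(a - 5)*(a + 2)*(a + 4)*(a^2 - 6*a + 8) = a*(a - 5)*(a - 2)*(a + 2)*(a + 4)*(a - 4)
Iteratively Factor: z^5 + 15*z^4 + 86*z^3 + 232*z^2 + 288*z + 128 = (z + 2)*(z^4 + 13*z^3 + 60*z^2 + 112*z + 64) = (z + 2)*(z + 4)*(z^3 + 9*z^2 + 24*z + 16) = (z + 1)*(z + 2)*(z + 4)*(z^2 + 8*z + 16) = (z + 1)*(z + 2)*(z + 4)^2*(z + 4)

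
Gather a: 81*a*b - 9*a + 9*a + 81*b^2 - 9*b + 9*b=81*a*b + 81*b^2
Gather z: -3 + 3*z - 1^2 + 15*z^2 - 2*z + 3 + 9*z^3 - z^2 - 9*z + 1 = 9*z^3 + 14*z^2 - 8*z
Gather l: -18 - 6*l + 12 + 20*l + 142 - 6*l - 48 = 8*l + 88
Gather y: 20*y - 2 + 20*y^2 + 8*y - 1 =20*y^2 + 28*y - 3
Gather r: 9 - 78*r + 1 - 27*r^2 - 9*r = -27*r^2 - 87*r + 10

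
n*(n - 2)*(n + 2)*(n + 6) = n^4 + 6*n^3 - 4*n^2 - 24*n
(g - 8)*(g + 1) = g^2 - 7*g - 8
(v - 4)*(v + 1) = v^2 - 3*v - 4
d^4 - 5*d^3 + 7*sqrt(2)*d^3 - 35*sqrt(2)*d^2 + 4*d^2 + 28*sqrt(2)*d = d*(d - 4)*(d - 1)*(d + 7*sqrt(2))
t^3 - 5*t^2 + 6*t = t*(t - 3)*(t - 2)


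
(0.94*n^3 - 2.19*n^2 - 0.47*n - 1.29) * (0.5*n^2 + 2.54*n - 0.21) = 0.47*n^5 + 1.2926*n^4 - 5.995*n^3 - 1.3789*n^2 - 3.1779*n + 0.2709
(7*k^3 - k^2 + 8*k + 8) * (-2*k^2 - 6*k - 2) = -14*k^5 - 40*k^4 - 24*k^3 - 62*k^2 - 64*k - 16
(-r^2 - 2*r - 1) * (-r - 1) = r^3 + 3*r^2 + 3*r + 1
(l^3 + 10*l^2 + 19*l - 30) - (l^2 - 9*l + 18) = l^3 + 9*l^2 + 28*l - 48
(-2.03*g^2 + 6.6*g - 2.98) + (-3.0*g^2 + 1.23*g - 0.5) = -5.03*g^2 + 7.83*g - 3.48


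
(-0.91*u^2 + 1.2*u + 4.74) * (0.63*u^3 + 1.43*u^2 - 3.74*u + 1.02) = -0.5733*u^5 - 0.5453*u^4 + 8.1056*u^3 + 1.362*u^2 - 16.5036*u + 4.8348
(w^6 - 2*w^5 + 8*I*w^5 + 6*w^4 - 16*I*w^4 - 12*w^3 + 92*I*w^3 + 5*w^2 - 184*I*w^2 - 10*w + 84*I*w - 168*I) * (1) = w^6 - 2*w^5 + 8*I*w^5 + 6*w^4 - 16*I*w^4 - 12*w^3 + 92*I*w^3 + 5*w^2 - 184*I*w^2 - 10*w + 84*I*w - 168*I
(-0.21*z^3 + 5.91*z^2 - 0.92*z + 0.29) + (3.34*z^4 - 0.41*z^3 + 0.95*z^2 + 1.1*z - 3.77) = 3.34*z^4 - 0.62*z^3 + 6.86*z^2 + 0.18*z - 3.48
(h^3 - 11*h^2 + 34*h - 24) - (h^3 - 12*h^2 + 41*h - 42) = h^2 - 7*h + 18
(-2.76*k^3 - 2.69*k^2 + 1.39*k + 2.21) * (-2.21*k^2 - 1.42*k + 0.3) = 6.0996*k^5 + 9.8641*k^4 - 0.0800999999999998*k^3 - 7.6649*k^2 - 2.7212*k + 0.663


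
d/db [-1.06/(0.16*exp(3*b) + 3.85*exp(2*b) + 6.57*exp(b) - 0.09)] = (0.5088*exp(2*b) + 8.162*exp(b) + 6.9642)*exp(b)/(0.16*exp(3*b) + 3.85*exp(2*b) + 6.57*exp(b) - 0.09)^2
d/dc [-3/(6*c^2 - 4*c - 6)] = 3*(3*c - 1)/(-3*c^2 + 2*c + 3)^2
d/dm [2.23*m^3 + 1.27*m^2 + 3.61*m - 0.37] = 6.69*m^2 + 2.54*m + 3.61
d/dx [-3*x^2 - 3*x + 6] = -6*x - 3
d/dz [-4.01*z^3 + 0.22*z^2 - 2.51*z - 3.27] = -12.03*z^2 + 0.44*z - 2.51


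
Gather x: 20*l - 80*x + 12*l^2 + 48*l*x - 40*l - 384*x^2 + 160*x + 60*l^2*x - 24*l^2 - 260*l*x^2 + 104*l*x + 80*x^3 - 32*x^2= -12*l^2 - 20*l + 80*x^3 + x^2*(-260*l - 416) + x*(60*l^2 + 152*l + 80)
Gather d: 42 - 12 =30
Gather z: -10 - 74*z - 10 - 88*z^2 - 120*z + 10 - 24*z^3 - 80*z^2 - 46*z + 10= -24*z^3 - 168*z^2 - 240*z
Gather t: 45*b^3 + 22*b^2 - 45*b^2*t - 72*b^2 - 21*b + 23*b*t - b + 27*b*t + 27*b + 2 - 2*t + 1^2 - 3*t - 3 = 45*b^3 - 50*b^2 + 5*b + t*(-45*b^2 + 50*b - 5)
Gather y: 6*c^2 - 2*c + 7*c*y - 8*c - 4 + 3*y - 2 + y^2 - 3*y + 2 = 6*c^2 + 7*c*y - 10*c + y^2 - 4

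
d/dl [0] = 0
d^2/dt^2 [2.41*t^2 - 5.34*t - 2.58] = 4.82000000000000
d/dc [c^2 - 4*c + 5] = 2*c - 4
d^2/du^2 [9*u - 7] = 0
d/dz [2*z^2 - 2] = 4*z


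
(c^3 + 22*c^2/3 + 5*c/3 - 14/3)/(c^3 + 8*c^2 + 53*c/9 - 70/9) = 3*(c + 1)/(3*c + 5)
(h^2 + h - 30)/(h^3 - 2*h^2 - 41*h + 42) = (h - 5)/(h^2 - 8*h + 7)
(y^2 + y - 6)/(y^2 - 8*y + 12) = (y + 3)/(y - 6)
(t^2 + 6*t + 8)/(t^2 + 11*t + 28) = (t + 2)/(t + 7)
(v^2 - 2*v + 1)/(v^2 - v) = (v - 1)/v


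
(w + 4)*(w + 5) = w^2 + 9*w + 20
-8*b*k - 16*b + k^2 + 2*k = (-8*b + k)*(k + 2)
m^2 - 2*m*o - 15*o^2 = (m - 5*o)*(m + 3*o)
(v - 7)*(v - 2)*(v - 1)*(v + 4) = v^4 - 6*v^3 - 17*v^2 + 78*v - 56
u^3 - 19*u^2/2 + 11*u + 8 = (u - 8)*(u - 2)*(u + 1/2)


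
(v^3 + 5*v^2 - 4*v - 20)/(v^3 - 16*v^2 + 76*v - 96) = (v^2 + 7*v + 10)/(v^2 - 14*v + 48)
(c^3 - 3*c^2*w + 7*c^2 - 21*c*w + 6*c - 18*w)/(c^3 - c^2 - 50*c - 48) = (c - 3*w)/(c - 8)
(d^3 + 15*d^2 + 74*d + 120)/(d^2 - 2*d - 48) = (d^2 + 9*d + 20)/(d - 8)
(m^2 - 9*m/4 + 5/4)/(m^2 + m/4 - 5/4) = (4*m - 5)/(4*m + 5)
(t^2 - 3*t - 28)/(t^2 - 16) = (t - 7)/(t - 4)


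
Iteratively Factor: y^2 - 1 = (y - 1)*(y + 1)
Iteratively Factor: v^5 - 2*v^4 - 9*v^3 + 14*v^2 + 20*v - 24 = (v + 2)*(v^4 - 4*v^3 - v^2 + 16*v - 12) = (v - 1)*(v + 2)*(v^3 - 3*v^2 - 4*v + 12) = (v - 3)*(v - 1)*(v + 2)*(v^2 - 4) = (v - 3)*(v - 1)*(v + 2)^2*(v - 2)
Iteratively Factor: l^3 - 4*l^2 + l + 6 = (l + 1)*(l^2 - 5*l + 6) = (l - 3)*(l + 1)*(l - 2)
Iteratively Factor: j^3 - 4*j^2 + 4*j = (j - 2)*(j^2 - 2*j) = (j - 2)^2*(j)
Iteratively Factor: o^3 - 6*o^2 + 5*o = (o - 1)*(o^2 - 5*o) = (o - 5)*(o - 1)*(o)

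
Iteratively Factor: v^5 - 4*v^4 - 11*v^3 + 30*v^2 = (v - 2)*(v^4 - 2*v^3 - 15*v^2) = (v - 2)*(v + 3)*(v^3 - 5*v^2) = v*(v - 2)*(v + 3)*(v^2 - 5*v) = v^2*(v - 2)*(v + 3)*(v - 5)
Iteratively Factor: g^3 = (g)*(g^2) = g^2*(g)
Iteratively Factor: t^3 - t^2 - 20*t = (t + 4)*(t^2 - 5*t) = (t - 5)*(t + 4)*(t)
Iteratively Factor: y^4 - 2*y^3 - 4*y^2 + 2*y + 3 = (y - 1)*(y^3 - y^2 - 5*y - 3) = (y - 1)*(y + 1)*(y^2 - 2*y - 3) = (y - 1)*(y + 1)^2*(y - 3)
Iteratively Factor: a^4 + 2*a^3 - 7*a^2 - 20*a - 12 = (a + 2)*(a^3 - 7*a - 6) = (a + 2)^2*(a^2 - 2*a - 3) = (a - 3)*(a + 2)^2*(a + 1)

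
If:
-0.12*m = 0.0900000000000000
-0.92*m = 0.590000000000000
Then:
No Solution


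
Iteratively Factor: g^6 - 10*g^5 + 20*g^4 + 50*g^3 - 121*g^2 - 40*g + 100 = (g + 2)*(g^5 - 12*g^4 + 44*g^3 - 38*g^2 - 45*g + 50) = (g - 5)*(g + 2)*(g^4 - 7*g^3 + 9*g^2 + 7*g - 10) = (g - 5)*(g + 1)*(g + 2)*(g^3 - 8*g^2 + 17*g - 10) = (g - 5)*(g - 2)*(g + 1)*(g + 2)*(g^2 - 6*g + 5) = (g - 5)^2*(g - 2)*(g + 1)*(g + 2)*(g - 1)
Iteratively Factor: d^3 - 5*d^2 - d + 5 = (d - 5)*(d^2 - 1) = (d - 5)*(d + 1)*(d - 1)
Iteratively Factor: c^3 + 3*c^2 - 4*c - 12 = (c - 2)*(c^2 + 5*c + 6) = (c - 2)*(c + 3)*(c + 2)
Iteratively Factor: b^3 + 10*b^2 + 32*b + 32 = (b + 4)*(b^2 + 6*b + 8) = (b + 2)*(b + 4)*(b + 4)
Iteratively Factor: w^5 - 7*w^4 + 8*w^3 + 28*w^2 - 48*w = (w - 2)*(w^4 - 5*w^3 - 2*w^2 + 24*w) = (w - 2)*(w + 2)*(w^3 - 7*w^2 + 12*w) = (w - 4)*(w - 2)*(w + 2)*(w^2 - 3*w) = (w - 4)*(w - 3)*(w - 2)*(w + 2)*(w)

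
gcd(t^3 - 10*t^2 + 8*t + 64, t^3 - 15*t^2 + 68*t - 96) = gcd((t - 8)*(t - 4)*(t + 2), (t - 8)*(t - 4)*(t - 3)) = t^2 - 12*t + 32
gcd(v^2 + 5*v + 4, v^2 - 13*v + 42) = 1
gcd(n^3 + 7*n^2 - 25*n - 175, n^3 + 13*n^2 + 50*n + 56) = n + 7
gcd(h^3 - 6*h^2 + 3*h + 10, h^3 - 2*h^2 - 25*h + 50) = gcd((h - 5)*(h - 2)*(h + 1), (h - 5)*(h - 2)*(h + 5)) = h^2 - 7*h + 10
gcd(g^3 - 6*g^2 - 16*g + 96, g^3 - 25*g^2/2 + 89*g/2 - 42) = g - 4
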